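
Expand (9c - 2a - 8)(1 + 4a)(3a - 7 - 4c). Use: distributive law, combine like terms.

-89ac - 31c - 36c^2 + 140a^2c - 144ac^2 - 46a^2 + 214a - 24a^3 + 56

(9c - 2a - 8)(1 + 4a)(3a - 7 - 4c)
= (9c + 36ac - 2a - 8a^2 - 8 - 32a)(3a - 7 - 4c)    [distributive law]
= (9c + 36ac - 34a - 8a^2 - 8)(3a - 7 - 4c)    [combine like terms]
= 27ac - 63c - 36c^2 + 108a^2c - 252ac - 144ac^2 - 102a^2 + 238a + 136ac - 24a^3 + 56a^2 + 32a^2c - 24a + 56 + 32c    [distributive law]
= -89ac - 31c - 36c^2 + 140a^2c - 144ac^2 - 46a^2 + 214a - 24a^3 + 56    [combine like terms]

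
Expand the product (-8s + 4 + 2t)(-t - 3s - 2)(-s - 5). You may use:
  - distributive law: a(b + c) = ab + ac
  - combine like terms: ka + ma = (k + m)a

-2s^2t - 2st - 24s^3 - 124s^2 - 12s + 40t + 40 + 2st^2 + 10t^2

(-8s + 4 + 2t)(-t - 3s - 2)(-s - 5)
= (8st + 24s^2 + 16s - 4t - 12s - 8 - 2t^2 - 6st - 4t)(-s - 5)    [distributive law]
= (2st + 24s^2 + 4s - 8t - 8 - 2t^2)(-s - 5)    [combine like terms]
= -2s^2t - 10st - 24s^3 - 120s^2 - 4s^2 - 20s + 8st + 40t + 8s + 40 + 2st^2 + 10t^2    [distributive law]
= -2s^2t - 2st - 24s^3 - 124s^2 - 12s + 40t + 40 + 2st^2 + 10t^2    [combine like terms]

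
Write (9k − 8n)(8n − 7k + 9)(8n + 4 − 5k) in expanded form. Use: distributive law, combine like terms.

1344kn^2 + 1520kn − 1144k^2n − 657k^2 + 315k^3 + 324k − 512n^3 − 832n^2 − 288n

(9k − 8n)(8n − 7k + 9)(8n + 4 − 5k)
= (72kn − 63k^2 + 81k − 64n^2 + 56kn − 72n)(8n + 4 − 5k)    [distributive law]
= (128kn − 63k^2 + 81k − 64n^2 − 72n)(8n + 4 − 5k)    [combine like terms]
= 1024kn^2 + 512kn − 640k^2n − 504k^2n − 252k^2 + 315k^3 + 648kn + 324k − 405k^2 − 512n^3 − 256n^2 + 320kn^2 − 576n^2 − 288n + 360kn    [distributive law]
= 1344kn^2 + 1520kn − 1144k^2n − 657k^2 + 315k^3 + 324k − 512n^3 − 832n^2 − 288n    [combine like terms]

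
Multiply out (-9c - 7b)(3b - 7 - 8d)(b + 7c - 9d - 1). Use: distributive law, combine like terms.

-174b^2c - 189bc^2 + 707bcd + 433bc + 441c^2 - 639cd - 63c + 504c^2d - 648cd^2 - 21b^3 + 245b^2d + 70b^2 - 497bd - 49b - 504bd^2

(-9c - 7b)(3b - 7 - 8d)(b + 7c - 9d - 1)
= (-27bc + 63c + 72cd - 21b^2 + 49b + 56bd)(b + 7c - 9d - 1)    [distributive law]
= -27b^2c - 189bc^2 + 243bcd + 27bc + 63bc + 441c^2 - 567cd - 63c + 72bcd + 504c^2d - 648cd^2 - 72cd - 21b^3 - 147b^2c + 189b^2d + 21b^2 + 49b^2 + 343bc - 441bd - 49b + 56b^2d + 392bcd - 504bd^2 - 56bd    [distributive law]
= -174b^2c - 189bc^2 + 707bcd + 433bc + 441c^2 - 639cd - 63c + 504c^2d - 648cd^2 - 21b^3 + 245b^2d + 70b^2 - 497bd - 49b - 504bd^2    [combine like terms]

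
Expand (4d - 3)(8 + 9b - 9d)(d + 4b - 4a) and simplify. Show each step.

59d^2 + 209bd - 236ad - 108bd^2 + 144b^2d - 144abd - 36d^3 + 144ad^2 - 24d - 96b + 96a - 108b^2 + 108ab

(4d - 3)(8 + 9b - 9d)(d + 4b - 4a)
= (32d + 36bd - 36d^2 - 24 - 27b + 27d)(d + 4b - 4a)    [distributive law]
= (59d + 36bd - 36d^2 - 24 - 27b)(d + 4b - 4a)    [combine like terms]
= 59d^2 + 236bd - 236ad + 36bd^2 + 144b^2d - 144abd - 36d^3 - 144bd^2 + 144ad^2 - 24d - 96b + 96a - 27bd - 108b^2 + 108ab    [distributive law]
= 59d^2 + 209bd - 236ad - 108bd^2 + 144b^2d - 144abd - 36d^3 + 144ad^2 - 24d - 96b + 96a - 108b^2 + 108ab    [combine like terms]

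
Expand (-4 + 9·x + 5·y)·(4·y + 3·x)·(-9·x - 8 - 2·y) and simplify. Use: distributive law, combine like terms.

(-4 + 9·x + 5·y)·(4·y + 3·x)·(-9·x - 8 - 2·y)
= (-16·y - 12·x + 36·x·y + 27·x² + 20·y² + 15·x·y)·(-9·x - 8 - 2·y)    [distributive law]
= (-16·y - 12·x + 51·x·y + 27·x² + 20·y²)·(-9·x - 8 - 2·y)    [combine like terms]
= 144·x·y + 128·y + 32·y² + 108·x² + 96·x + 24·x·y - 459·x²·y - 408·x·y - 102·x·y² - 243·x³ - 216·x² - 54·x²·y - 180·x·y² - 160·y² - 40·y³    [distributive law]
= -240·x·y + 128·y - 128·y² - 108·x² + 96·x - 513·x²·y - 282·x·y² - 243·x³ - 40·y³    [combine like terms]

-240·x·y + 128·y - 128·y² - 108·x² + 96·x - 513·x²·y - 282·x·y² - 243·x³ - 40·y³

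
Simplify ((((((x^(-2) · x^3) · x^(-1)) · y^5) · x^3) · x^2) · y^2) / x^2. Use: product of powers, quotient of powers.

((((((x^(-2) · x^3) · x^(-1)) · y^5) · x^3) · x^2) · y^2) / x^2
= (((((x · x^(-1)) · y^5) · x^3) · x^2) · y^2) / x^2    [product of powers]
= ((((x^0 · y^5) · x^3) · x^2) · y^2) / x^2    [product of powers]
= x^3·y^7    [quotient of powers; product of powers]

x^3·y^7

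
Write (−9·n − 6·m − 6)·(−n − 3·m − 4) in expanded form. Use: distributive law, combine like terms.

(−9·n − 6·m − 6)·(−n − 3·m − 4)
= 9·n² + 27·m·n + 36·n + 6·m·n + 18·m² + 24·m + 6·n + 18·m + 24    [distributive law]
= 9·n² + 33·m·n + 42·n + 18·m² + 42·m + 24    [combine like terms]

9·n² + 33·m·n + 42·n + 18·m² + 42·m + 24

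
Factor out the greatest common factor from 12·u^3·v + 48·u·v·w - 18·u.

6·u(2·u^2·v + 8·v·w - 3)

12·u^3·v + 48·u·v·w - 18·u
= 6(2·u^3·v + 8·u·v·w - 3·u)    [factor out 6]
= 6·u(2·u^2·v + 8·v·w - 3)    [factor out u]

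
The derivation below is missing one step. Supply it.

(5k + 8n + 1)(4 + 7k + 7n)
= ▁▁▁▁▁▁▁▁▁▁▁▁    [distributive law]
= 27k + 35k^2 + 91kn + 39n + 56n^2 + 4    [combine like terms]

After distributive law, the bracketed line is:

20k + 35k^2 + 35kn + 32n + 56kn + 56n^2 + 4 + 7k + 7n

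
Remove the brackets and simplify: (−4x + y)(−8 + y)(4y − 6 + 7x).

96xy − 192x + 224x^2 − 9xy^2 − 28x^2y − 38y^2 + 48y + 4y^3

(−4x + y)(−8 + y)(4y − 6 + 7x)
= (32x − 4xy − 8y + y^2)(4y − 6 + 7x)    [distributive law]
= 128xy − 192x + 224x^2 − 16xy^2 + 24xy − 28x^2y − 32y^2 + 48y − 56xy + 4y^3 − 6y^2 + 7xy^2    [distributive law]
= 96xy − 192x + 224x^2 − 9xy^2 − 28x^2y − 38y^2 + 48y + 4y^3    [combine like terms]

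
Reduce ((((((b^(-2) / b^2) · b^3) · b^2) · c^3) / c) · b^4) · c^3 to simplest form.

b^5c^5

((((((b^(-2) / b^2) · b^3) · b^2) · c^3) / c) · b^4) · c^3
= (((((b^(-4) · b^3) · b^2) · c^3) / c) · b^4) · c^3    [quotient of powers]
= ((((b^(-1) · b^2) · c^3) / c) · b^4) · c^3    [product of powers]
= (((b · c^3) / c) · b^4) · c^3    [product of powers]
= b^5c^5    [quotient of powers; product of powers]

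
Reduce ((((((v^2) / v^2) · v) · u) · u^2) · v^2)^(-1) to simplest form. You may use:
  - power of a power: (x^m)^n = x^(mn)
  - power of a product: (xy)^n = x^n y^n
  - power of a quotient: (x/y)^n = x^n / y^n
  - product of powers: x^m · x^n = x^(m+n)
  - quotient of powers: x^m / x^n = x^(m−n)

u^(-3)·v^(-3)

((((((v^2) / v^2) · v) · u) · u^2) · v^2)^(-1)
= ((((((v^2) / v^2) · v) · u) · u^2)^(-1)) · ((v^2)^(-1))    [power of a product]
= ((((((v^2) / v^2) · v) · u)^(-1)) · ((u^2)^(-1))) · ((v^2)^(-1))    [power of a product]
= ((((((v^2) / v^2) · v)^(-1)) · (u^(-1))) · ((u^2)^(-1))) · ((v^2)^(-1))    [power of a product]
= ((((((v^2) / v^2)^(-1)) · (v^(-1))) · (u^(-1))) · ((u^2)^(-1))) · ((v^2)^(-1))    [power of a product]
= ((((((v^2)^(-1)) / ((v^2)^(-1))) · (v^(-1))) · (u^(-1))) · ((u^2)^(-1))) · ((v^2)^(-1))    [power of a quotient]
= (((((v^(-2)) / ((v^2)^(-1))) · (v^(-1))) · (u^(-1))) · ((u^2)^(-1))) · ((v^2)^(-1))    [power of a power]
= ((((v^(-2) / v^(-2)) · (v^(-1))) · (u^(-1))) · ((u^2)^(-1))) · ((v^2)^(-1))    [power of a power]
= (((v^0 · (v^(-1))) · (u^(-1))) · ((u^2)^(-1))) · ((v^2)^(-1))    [quotient of powers]
= ((v^(-1) · (u^(-1))) · ((u^2)^(-1))) · ((v^2)^(-1))    [product of powers]
= ((v^(-1) · u^(-1)) · u^(-2)) · ((v^2)^(-1))    [power of a power]
= ((v^(-1) · u^(-1)) · u^(-2)) · v^(-2)    [power of a power]
= u^(-3)·v^(-3)    [product of powers]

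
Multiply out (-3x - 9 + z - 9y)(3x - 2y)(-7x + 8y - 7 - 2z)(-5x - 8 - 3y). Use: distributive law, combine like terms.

-315x⁴ - 1764x³ - 564x³y - 381x²y + 1245x²y² - 2961x² + 15x³z - 141x²z - 391x²yz + 2847xy² + 162xy³ + 1623xy - 629xyz + 20xy²z - 1512x - 264xz + 234y² - 1206y³ + 1008y + 176yz + 482y²z + 30x²z² + 48xz² - 2xyz² + 156y³z - 32yz² - 12y²z² - 432y⁴

(-3x - 9 + z - 9y)(3x - 2y)(-7x + 8y - 7 - 2z)(-5x - 8 - 3y)
= (-9x² + 6xy - 27x + 18y + 3xz - 2yz - 27xy + 18y²)(-7x + 8y - 7 - 2z)(-5x - 8 - 3y)    [distributive law]
= (-9x² - 21xy - 27x + 18y + 3xz - 2yz + 18y²)(-7x + 8y - 7 - 2z)(-5x - 8 - 3y)    [combine like terms]
= (63x³ - 72x²y + 63x² + 18x²z + 147x²y - 168xy² + 147xy + 42xyz + 189x² - 216xy + 189x + 54xz - 126xy + 144y² - 126y - 36yz - 21x²z + 24xyz - 21xz - 6xz² + 14xyz - 16y²z + 14yz + 4yz² - 126xy² + 144y³ - 126y² - 36y²z)(-5x - 8 - 3y)    [distributive law]
= (63x³ + 75x²y + 252x² - 3x²z - 294xy² - 195xy + 80xyz + 189x + 33xz + 18y² - 126y - 22yz - 6xz² - 52y²z + 4yz² + 144y³)(-5x - 8 - 3y)    [combine like terms]
= -315x⁴ - 504x³ - 189x³y - 375x³y - 600x²y - 225x²y² - 1260x³ - 2016x² - 756x²y + 15x³z + 24x²z + 9x²yz + 1470x²y² + 2352xy² + 882xy³ + 975x²y + 1560xy + 585xy² - 400x²yz - 640xyz - 240xy²z - 945x² - 1512x - 567xy - 165x²z - 264xz - 99xyz - 90xy² - 144y² - 54y³ + 630xy + 1008y + 378y² + 110xyz + 176yz + 66y²z + 30x²z² + 48xz² + 18xyz² + 260xy²z + 416y²z + 156y³z - 20xyz² - 32yz² - 12y²z² - 720xy³ - 1152y³ - 432y⁴    [distributive law]
= -315x⁴ - 1764x³ - 564x³y - 381x²y + 1245x²y² - 2961x² + 15x³z - 141x²z - 391x²yz + 2847xy² + 162xy³ + 1623xy - 629xyz + 20xy²z - 1512x - 264xz + 234y² - 1206y³ + 1008y + 176yz + 482y²z + 30x²z² + 48xz² - 2xyz² + 156y³z - 32yz² - 12y²z² - 432y⁴    [combine like terms]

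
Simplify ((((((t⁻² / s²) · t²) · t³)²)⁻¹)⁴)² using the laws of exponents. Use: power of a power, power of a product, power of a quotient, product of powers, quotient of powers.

s³²t⁻⁴⁸

((((((t⁻² / s²) · t²) · t³)²)⁻¹)⁴)²
= (((((t⁻² / s²) · t²) · t³)²)⁻¹)⁸    [power of a power]
= ((((t⁻² / s²) · t²) · t³)²)⁻⁸    [power of a power]
= (((t⁻² / s²) · t²) · t³)⁻¹⁶    [power of a power]
= (((t⁻² / s²) · t²)⁻¹⁶) · ((t³)⁻¹⁶)    [power of a product]
= (((t⁻² / s²)⁻¹⁶) · ((t²)⁻¹⁶)) · ((t³)⁻¹⁶)    [power of a product]
= ((((t⁻²)⁻¹⁶) / ((s²)⁻¹⁶)) · ((t²)⁻¹⁶)) · ((t³)⁻¹⁶)    [power of a quotient]
= ((t³² / ((s²)⁻¹⁶)) · ((t²)⁻¹⁶)) · ((t³)⁻¹⁶)    [power of a power]
= ((t³² / s⁻³²) · ((t²)⁻¹⁶)) · ((t³)⁻¹⁶)    [power of a power]
= ((t³² / s⁻³²) · t⁻³²) · ((t³)⁻¹⁶)    [power of a power]
= ((t³² / s⁻³²) · t⁻³²) · t⁻⁴⁸    [power of a power]
= s³²t⁻⁴⁸    [quotient of powers; product of powers]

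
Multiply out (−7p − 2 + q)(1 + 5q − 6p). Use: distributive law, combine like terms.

5p − 41pq + 42p² − 2 − 9q + 5q²

(−7p − 2 + q)(1 + 5q − 6p)
= −7p − 35pq + 42p² − 2 − 10q + 12p + q + 5q² − 6pq    [distributive law]
= 5p − 41pq + 42p² − 2 − 9q + 5q²    [combine like terms]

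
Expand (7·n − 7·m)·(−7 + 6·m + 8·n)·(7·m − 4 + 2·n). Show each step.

−189·m·n + 196·n − 322·n^2 − 182·m^2·n + 364·m·n^2 + 112·n^3 + 511·m^2 − 196·m − 294·m^3

(7·n − 7·m)·(−7 + 6·m + 8·n)·(7·m − 4 + 2·n)
= (−49·n + 42·m·n + 56·n^2 + 49·m − 42·m^2 − 56·m·n)·(7·m − 4 + 2·n)    [distributive law]
= (−49·n − 14·m·n + 56·n^2 + 49·m − 42·m^2)·(7·m − 4 + 2·n)    [combine like terms]
= −343·m·n + 196·n − 98·n^2 − 98·m^2·n + 56·m·n − 28·m·n^2 + 392·m·n^2 − 224·n^2 + 112·n^3 + 343·m^2 − 196·m + 98·m·n − 294·m^3 + 168·m^2 − 84·m^2·n    [distributive law]
= −189·m·n + 196·n − 322·n^2 − 182·m^2·n + 364·m·n^2 + 112·n^3 + 511·m^2 − 196·m − 294·m^3    [combine like terms]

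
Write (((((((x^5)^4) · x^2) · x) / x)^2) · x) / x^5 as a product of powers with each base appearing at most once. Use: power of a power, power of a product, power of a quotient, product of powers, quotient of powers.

(((((((x^5)^4) · x^2) · x) / x)^2) · x) / x^5
= (((((((x^5)^4) · x^2) · x)^2) / (x^2)) · x) / x^5    [power of a quotient]
= (((((((x^5)^4) · x^2)^2) · (x^2)) / (x^2)) · x) / x^5    [power of a product]
= (((((((x^5)^4)^2) · ((x^2)^2)) · (x^2)) / (x^2)) · x) / x^5    [power of a product]
= ((((((x^5)^8) · ((x^2)^2)) · (x^2)) / (x^2)) · x) / x^5    [power of a power]
= ((((x^40 · ((x^2)^2)) · (x^2)) / (x^2)) · x) / x^5    [power of a power]
= ((((x^40 · x^4) · (x^2)) / (x^2)) · x) / x^5    [power of a power]
= (((x^44 · (x^2)) / (x^2)) · x) / x^5    [product of powers]
= ((x^46 / (x^2)) · x) / x^5    [product of powers]
= (x^44 · x) / x^5    [quotient of powers]
= x^45 / x^5    [product of powers]
= x^40    [quotient of powers]

x^40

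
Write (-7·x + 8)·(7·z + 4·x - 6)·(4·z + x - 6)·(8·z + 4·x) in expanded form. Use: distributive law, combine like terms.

(-7·x + 8)·(7·z + 4·x - 6)·(4·z + x - 6)·(8·z + 4·x)
= (-49·x·z - 28·x² + 42·x + 56·z + 32·x - 48)·(4·z + x - 6)·(8·z + 4·x)    [distributive law]
= (-49·x·z - 28·x² + 74·x + 56·z - 48)·(4·z + x - 6)·(8·z + 4·x)    [combine like terms]
= (-196·x·z² - 49·x²·z + 294·x·z - 112·x²·z - 28·x³ + 168·x² + 296·x·z + 74·x² - 444·x + 224·z² + 56·x·z - 336·z - 192·z - 48·x + 288)·(8·z + 4·x)    [distributive law]
= (-196·x·z² - 161·x²·z + 646·x·z - 28·x³ + 242·x² - 492·x + 224·z² - 528·z + 288)·(8·z + 4·x)    [combine like terms]
= -1568·x·z³ - 784·x²·z² - 1288·x²·z² - 644·x³·z + 5168·x·z² + 2584·x²·z - 224·x³·z - 112·x⁴ + 1936·x²·z + 968·x³ - 3936·x·z - 1968·x² + 1792·z³ + 896·x·z² - 4224·z² - 2112·x·z + 2304·z + 1152·x    [distributive law]
= -1568·x·z³ - 2072·x²·z² - 868·x³·z + 6064·x·z² + 4520·x²·z - 112·x⁴ + 968·x³ - 6048·x·z - 1968·x² + 1792·z³ - 4224·z² + 2304·z + 1152·x    [combine like terms]

-1568·x·z³ - 2072·x²·z² - 868·x³·z + 6064·x·z² + 4520·x²·z - 112·x⁴ + 968·x³ - 6048·x·z - 1968·x² + 1792·z³ - 4224·z² + 2304·z + 1152·x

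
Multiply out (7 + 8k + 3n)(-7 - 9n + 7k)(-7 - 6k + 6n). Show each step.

(7 + 8k + 3n)(-7 - 9n + 7k)(-7 - 6k + 6n)
= (-49 - 63n + 49k - 56k - 72kn + 56k^2 - 21n - 27n^2 + 21kn)(-7 - 6k + 6n)    [distributive law]
= (-49 - 84n - 7k - 51kn + 56k^2 - 27n^2)(-7 - 6k + 6n)    [combine like terms]
= 343 + 294k - 294n + 588n + 504kn - 504n^2 + 49k + 42k^2 - 42kn + 357kn + 306k^2n - 306kn^2 - 392k^2 - 336k^3 + 336k^2n + 189n^2 + 162kn^2 - 162n^3    [distributive law]
= 343 + 343k + 294n + 819kn - 315n^2 - 350k^2 + 642k^2n - 144kn^2 - 336k^3 - 162n^3    [combine like terms]

343 + 343k + 294n + 819kn - 315n^2 - 350k^2 + 642k^2n - 144kn^2 - 336k^3 - 162n^3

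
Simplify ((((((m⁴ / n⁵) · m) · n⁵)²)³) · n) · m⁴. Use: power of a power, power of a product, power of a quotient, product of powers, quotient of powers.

((((((m⁴ / n⁵) · m) · n⁵)²)³) · n) · m⁴
= (((((m⁴ / n⁵) · m) · n⁵)⁶) · n) · m⁴    [power of a power]
= (((((m⁴ / n⁵) · m)⁶) · ((n⁵)⁶)) · n) · m⁴    [power of a product]
= (((((m⁴ / n⁵)⁶) · (m⁶)) · ((n⁵)⁶)) · n) · m⁴    [power of a product]
= ((((((m⁴)⁶) / ((n⁵)⁶)) · (m⁶)) · ((n⁵)⁶)) · n) · m⁴    [power of a quotient]
= ((((m²⁴ / ((n⁵)⁶)) · (m⁶)) · ((n⁵)⁶)) · n) · m⁴    [power of a power]
= ((((m²⁴ / n³⁰) · (m⁶)) · ((n⁵)⁶)) · n) · m⁴    [power of a power]
= ((((m²⁴ / n³⁰) · m⁶) · n³⁰) · n) · m⁴    [power of a power]
= m³⁴·n    [quotient of powers; product of powers]

m³⁴·n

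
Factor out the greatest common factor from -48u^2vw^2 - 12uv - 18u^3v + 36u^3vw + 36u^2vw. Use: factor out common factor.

6uv(-8uw^2 - 2 - 3u^2 + 6u^2w + 6uw)

-48u^2vw^2 - 12uv - 18u^3v + 36u^3vw + 36u^2vw
= 6(-8u^2vw^2 - 2uv - 3u^3v + 6u^3vw + 6u^2vw)    [factor out 6]
= 6uv(-8uw^2 - 2 - 3u^2 + 6u^2w + 6uw)    [factor out uv]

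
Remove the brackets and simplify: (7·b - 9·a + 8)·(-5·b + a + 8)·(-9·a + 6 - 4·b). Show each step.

(7·b - 9·a + 8)·(-5·b + a + 8)·(-9·a + 6 - 4·b)
= (-35·b² + 7·a·b + 56·b + 45·a·b - 9·a² - 72·a - 40·b + 8·a + 64)·(-9·a + 6 - 4·b)    [distributive law]
= (-35·b² + 52·a·b + 16·b - 9·a² - 64·a + 64)·(-9·a + 6 - 4·b)    [combine like terms]
= 315·a·b² - 210·b² + 140·b³ - 468·a²·b + 312·a·b - 208·a·b² - 144·a·b + 96·b - 64·b² + 81·a³ - 54·a² + 36·a²·b + 576·a² - 384·a + 256·a·b - 576·a + 384 - 256·b    [distributive law]
= 107·a·b² - 274·b² + 140·b³ - 432·a²·b + 424·a·b - 160·b + 81·a³ + 522·a² - 960·a + 384    [combine like terms]

107·a·b² - 274·b² + 140·b³ - 432·a²·b + 424·a·b - 160·b + 81·a³ + 522·a² - 960·a + 384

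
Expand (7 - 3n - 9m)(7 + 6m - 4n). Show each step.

(7 - 3n - 9m)(7 + 6m - 4n)
= 49 + 42m - 28n - 21n - 18mn + 12n^2 - 63m - 54m^2 + 36mn    [distributive law]
= 49 - 21m - 49n + 18mn + 12n^2 - 54m^2    [combine like terms]

49 - 21m - 49n + 18mn + 12n^2 - 54m^2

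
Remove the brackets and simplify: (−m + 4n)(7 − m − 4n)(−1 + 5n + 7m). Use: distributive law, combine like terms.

7m + 161mn − 50m^2 + 5m^2n + 7m^3 − 28n + 156n^2 − 80n^3 − 112mn^2

(−m + 4n)(7 − m − 4n)(−1 + 5n + 7m)
= (−7m + m^2 + 4mn + 28n − 4mn − 16n^2)(−1 + 5n + 7m)    [distributive law]
= (−7m + m^2 + 28n − 16n^2)(−1 + 5n + 7m)    [combine like terms]
= 7m − 35mn − 49m^2 − m^2 + 5m^2n + 7m^3 − 28n + 140n^2 + 196mn + 16n^2 − 80n^3 − 112mn^2    [distributive law]
= 7m + 161mn − 50m^2 + 5m^2n + 7m^3 − 28n + 156n^2 − 80n^3 − 112mn^2    [combine like terms]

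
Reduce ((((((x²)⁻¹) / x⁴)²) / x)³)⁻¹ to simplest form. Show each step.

((((((x²)⁻¹) / x⁴)²) / x)³)⁻¹
= (((((x²)⁻¹) / x⁴)²) / x)⁻³    [power of a power]
= (((((x²)⁻¹) / x⁴)²)⁻³) / (x⁻³)    [power of a quotient]
= ((((x²)⁻¹) / x⁴)⁻⁶) / (x⁻³)    [power of a power]
= ((((x²)⁻¹)⁻⁶) / ((x⁴)⁻⁶)) / (x⁻³)    [power of a quotient]
= (((x²)⁶) / ((x⁴)⁻⁶)) / (x⁻³)    [power of a power]
= ((x¹²) / ((x⁴)⁻⁶)) / (x⁻³)    [power of a power]
= (x¹² / x⁻²⁴) / (x⁻³)    [power of a power]
= x³⁶ / (x⁻³)    [quotient of powers]
= x³⁹    [quotient of powers]

x³⁹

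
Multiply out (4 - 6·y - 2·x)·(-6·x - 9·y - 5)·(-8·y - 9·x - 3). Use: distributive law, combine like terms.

(4 - 6·y - 2·x)·(-6·x - 9·y - 5)·(-8·y - 9·x - 3)
= (-24·x - 36·y - 20 + 36·x·y + 54·y^2 + 30·y + 12·x^2 + 18·x·y + 10·x)·(-8·y - 9·x - 3)    [distributive law]
= (-14·x - 6·y - 20 + 54·x·y + 54·y^2 + 12·x^2)·(-8·y - 9·x - 3)    [combine like terms]
= 112·x·y + 126·x^2 + 42·x + 48·y^2 + 54·x·y + 18·y + 160·y + 180·x + 60 - 432·x·y^2 - 486·x^2·y - 162·x·y - 432·y^3 - 486·x·y^2 - 162·y^2 - 96·x^2·y - 108·x^3 - 36·x^2    [distributive law]
= 4·x·y + 90·x^2 + 222·x - 114·y^2 + 178·y + 60 - 918·x·y^2 - 582·x^2·y - 432·y^3 - 108·x^3    [combine like terms]

4·x·y + 90·x^2 + 222·x - 114·y^2 + 178·y + 60 - 918·x·y^2 - 582·x^2·y - 432·y^3 - 108·x^3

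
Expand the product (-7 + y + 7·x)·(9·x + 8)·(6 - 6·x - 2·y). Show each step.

294·x + 420·x^2 + 20·x·y - 336 + 160·y - 180·x^2·y - 18·x·y^2 - 16·y^2 - 378·x^3

(-7 + y + 7·x)·(9·x + 8)·(6 - 6·x - 2·y)
= (-63·x - 56 + 9·x·y + 8·y + 63·x^2 + 56·x)·(6 - 6·x - 2·y)    [distributive law]
= (-7·x - 56 + 9·x·y + 8·y + 63·x^2)·(6 - 6·x - 2·y)    [combine like terms]
= -42·x + 42·x^2 + 14·x·y - 336 + 336·x + 112·y + 54·x·y - 54·x^2·y - 18·x·y^2 + 48·y - 48·x·y - 16·y^2 + 378·x^2 - 378·x^3 - 126·x^2·y    [distributive law]
= 294·x + 420·x^2 + 20·x·y - 336 + 160·y - 180·x^2·y - 18·x·y^2 - 16·y^2 - 378·x^3    [combine like terms]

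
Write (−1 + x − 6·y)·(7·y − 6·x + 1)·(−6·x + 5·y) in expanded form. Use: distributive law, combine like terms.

113·x·y − 65·y^2 − 42·x^2 + 6·x − 5·y − 288·x^2·y + 467·x·y^2 + 36·x^3 − 210·y^3

(−1 + x − 6·y)·(7·y − 6·x + 1)·(−6·x + 5·y)
= (−7·y + 6·x − 1 + 7·x·y − 6·x^2 + x − 42·y^2 + 36·x·y − 6·y)·(−6·x + 5·y)    [distributive law]
= (−13·y + 7·x − 1 + 43·x·y − 6·x^2 − 42·y^2)·(−6·x + 5·y)    [combine like terms]
= 78·x·y − 65·y^2 − 42·x^2 + 35·x·y + 6·x − 5·y − 258·x^2·y + 215·x·y^2 + 36·x^3 − 30·x^2·y + 252·x·y^2 − 210·y^3    [distributive law]
= 113·x·y − 65·y^2 − 42·x^2 + 6·x − 5·y − 288·x^2·y + 467·x·y^2 + 36·x^3 − 210·y^3    [combine like terms]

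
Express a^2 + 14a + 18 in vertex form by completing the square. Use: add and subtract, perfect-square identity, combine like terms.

(a + 7)^2 − 31

a^2 + 14a + 18
= a^2 + 14a + 49 − 49 + 18    [add and subtract 49]
= (a + 7)^2 − 49 + 18    [perfect-square identity]
= (a + 7)^2 − 31    [combine constants]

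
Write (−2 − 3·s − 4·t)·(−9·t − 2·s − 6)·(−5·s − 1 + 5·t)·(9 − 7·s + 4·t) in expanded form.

−1669·s·t − 824·s²·t − 1803·s·t² + 114·t + 1638·t² + 2316·t³ − 470·s² + 542·s³ − 654·s − 108 + 895·s³·t − 545·s²·t² − 1280·s·t³ + 210·s⁴ + 720·t⁴

(−2 − 3·s − 4·t)·(−9·t − 2·s − 6)·(−5·s − 1 + 5·t)·(9 − 7·s + 4·t)
= (18·t + 4·s + 12 + 27·s·t + 6·s² + 18·s + 36·t² + 8·s·t + 24·t)·(−5·s − 1 + 5·t)·(9 − 7·s + 4·t)    [distributive law]
= (42·t + 22·s + 12 + 35·s·t + 6·s² + 36·t²)·(−5·s − 1 + 5·t)·(9 − 7·s + 4·t)    [combine like terms]
= (−210·s·t − 42·t + 210·t² − 110·s² − 22·s + 110·s·t − 60·s − 12 + 60·t − 175·s²·t − 35·s·t + 175·s·t² − 30·s³ − 6·s² + 30·s²·t − 180·s·t² − 36·t² + 180·t³)·(9 − 7·s + 4·t)    [distributive law]
= (−135·s·t + 18·t + 174·t² − 116·s² − 82·s − 12 − 145·s²·t − 5·s·t² − 30·s³ + 180·t³)·(9 − 7·s + 4·t)    [combine like terms]
= −1215·s·t + 945·s²·t − 540·s·t² + 162·t − 126·s·t + 72·t² + 1566·t² − 1218·s·t² + 696·t³ − 1044·s² + 812·s³ − 464·s²·t − 738·s + 574·s² − 328·s·t − 108 + 84·s − 48·t − 1305·s²·t + 1015·s³·t − 580·s²·t² − 45·s·t² + 35·s²·t² − 20·s·t³ − 270·s³ + 210·s⁴ − 120·s³·t + 1620·t³ − 1260·s·t³ + 720·t⁴    [distributive law]
= −1669·s·t − 824·s²·t − 1803·s·t² + 114·t + 1638·t² + 2316·t³ − 470·s² + 542·s³ − 654·s − 108 + 895·s³·t − 545·s²·t² − 1280·s·t³ + 210·s⁴ + 720·t⁴    [combine like terms]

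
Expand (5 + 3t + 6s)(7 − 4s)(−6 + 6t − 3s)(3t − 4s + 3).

(5 + 3t + 6s)(7 − 4s)(−6 + 6t − 3s)(3t − 4s + 3)
= (35 − 20s + 21t − 12st + 42s − 24s^2)(−6 + 6t − 3s)(3t − 4s + 3)    [distributive law]
= (35 + 22s + 21t − 12st − 24s^2)(−6 + 6t − 3s)(3t − 4s + 3)    [combine like terms]
= (−210 + 210t − 105s − 132s + 132st − 66s^2 − 126t + 126t^2 − 63st + 72st − 72st^2 + 36s^2t + 144s^2 − 144s^2t + 72s^3)(3t − 4s + 3)    [distributive law]
= (−210 + 84t − 237s + 141st + 78s^2 + 126t^2 − 72st^2 − 108s^2t + 72s^3)(3t − 4s + 3)    [combine like terms]
= −630t + 840s − 630 + 252t^2 − 336st + 252t − 711st + 948s^2 − 711s + 423st^2 − 564s^2t + 423st + 234s^2t − 312s^3 + 234s^2 + 378t^3 − 504st^2 + 378t^2 − 216st^3 + 288s^2t^2 − 216st^2 − 324s^2t^2 + 432s^3t − 324s^2t + 216s^3t − 288s^4 + 216s^3    [distributive law]
= −378t + 129s − 630 + 630t^2 − 624st + 1182s^2 − 297st^2 − 654s^2t − 96s^3 + 378t^3 − 216st^3 − 36s^2t^2 + 648s^3t − 288s^4    [combine like terms]

−378t + 129s − 630 + 630t^2 − 624st + 1182s^2 − 297st^2 − 654s^2t − 96s^3 + 378t^3 − 216st^3 − 36s^2t^2 + 648s^3t − 288s^4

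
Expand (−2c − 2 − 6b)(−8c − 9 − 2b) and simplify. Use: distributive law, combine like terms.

(−2c − 2 − 6b)(−8c − 9 − 2b)
= 16c² + 18c + 4bc + 16c + 18 + 4b + 48bc + 54b + 12b²    [distributive law]
= 16c² + 34c + 52bc + 18 + 58b + 12b²    [combine like terms]

16c² + 34c + 52bc + 18 + 58b + 12b²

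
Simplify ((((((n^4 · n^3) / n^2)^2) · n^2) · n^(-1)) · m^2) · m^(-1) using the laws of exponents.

((((((n^4 · n^3) / n^2)^2) · n^2) · n^(-1)) · m^2) · m^(-1)
= ((((((n^4 · n^3)^2) / ((n^2)^2)) · n^2) · n^(-1)) · m^2) · m^(-1)    [power of a quotient]
= (((((((n^4)^2) · ((n^3)^2)) / ((n^2)^2)) · n^2) · n^(-1)) · m^2) · m^(-1)    [power of a product]
= (((((n^8 · ((n^3)^2)) / ((n^2)^2)) · n^2) · n^(-1)) · m^2) · m^(-1)    [power of a power]
= (((((n^8 · n^6) / ((n^2)^2)) · n^2) · n^(-1)) · m^2) · m^(-1)    [power of a power]
= ((((n^14 / ((n^2)^2)) · n^2) · n^(-1)) · m^2) · m^(-1)    [product of powers]
= ((((n^14 / n^4) · n^2) · n^(-1)) · m^2) · m^(-1)    [power of a power]
= (((n^10 · n^2) · n^(-1)) · m^2) · m^(-1)    [quotient of powers]
= ((n^12 · n^(-1)) · m^2) · m^(-1)    [product of powers]
= (n^11 · m^2) · m^(-1)    [product of powers]
= mn^11    [product of powers]

mn^11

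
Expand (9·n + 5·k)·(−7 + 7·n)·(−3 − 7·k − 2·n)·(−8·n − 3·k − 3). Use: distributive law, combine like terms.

(9·n + 5·k)·(−7 + 7·n)·(−3 − 7·k − 2·n)·(−8·n − 3·k − 3)
= (−63·n + 63·n^2 − 35·k + 35·k·n)·(−3 − 7·k − 2·n)·(−8·n − 3·k − 3)    [distributive law]
= (189·n + 441·k·n + 126·n^2 − 189·n^2 − 441·k·n^2 − 126·n^3 + 105·k + 245·k^2 + 70·k·n − 105·k·n − 245·k^2·n − 70·k·n^2)·(−8·n − 3·k − 3)    [distributive law]
= (189·n + 406·k·n − 63·n^2 − 511·k·n^2 − 126·n^3 + 105·k + 245·k^2 − 245·k^2·n)·(−8·n − 3·k − 3)    [combine like terms]
= −1512·n^2 − 567·k·n − 567·n − 3248·k·n^2 − 1218·k^2·n − 1218·k·n + 504·n^3 + 189·k·n^2 + 189·n^2 + 4088·k·n^3 + 1533·k^2·n^2 + 1533·k·n^2 + 1008·n^4 + 378·k·n^3 + 378·n^3 − 840·k·n − 315·k^2 − 315·k − 1960·k^2·n − 735·k^3 − 735·k^2 + 1960·k^2·n^2 + 735·k^3·n + 735·k^2·n    [distributive law]
= −1323·n^2 − 2625·k·n − 567·n − 1526·k·n^2 − 2443·k^2·n + 882·n^3 + 4466·k·n^3 + 3493·k^2·n^2 + 1008·n^4 − 1050·k^2 − 315·k − 735·k^3 + 735·k^3·n    [combine like terms]

−1323·n^2 − 2625·k·n − 567·n − 1526·k·n^2 − 2443·k^2·n + 882·n^3 + 4466·k·n^3 + 3493·k^2·n^2 + 1008·n^4 − 1050·k^2 − 315·k − 735·k^3 + 735·k^3·n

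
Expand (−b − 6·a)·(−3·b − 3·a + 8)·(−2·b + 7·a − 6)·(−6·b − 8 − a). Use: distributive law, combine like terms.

(−b − 6·a)·(−3·b − 3·a + 8)·(−2·b + 7·a − 6)·(−6·b − 8 − a)
= (3·b^2 + 3·a·b − 8·b + 18·a·b + 18·a^2 − 48·a)·(−2·b + 7·a − 6)·(−6·b − 8 − a)    [distributive law]
= (3·b^2 + 21·a·b − 8·b + 18·a^2 − 48·a)·(−2·b + 7·a − 6)·(−6·b − 8 − a)    [combine like terms]
= (−6·b^3 + 21·a·b^2 − 18·b^2 − 42·a·b^2 + 147·a^2·b − 126·a·b + 16·b^2 − 56·a·b + 48·b − 36·a^2·b + 126·a^3 − 108·a^2 + 96·a·b − 336·a^2 + 288·a)·(−6·b − 8 − a)    [distributive law]
= (−6·b^3 − 21·a·b^2 − 2·b^2 + 111·a^2·b − 86·a·b + 48·b + 126·a^3 − 444·a^2 + 288·a)·(−6·b − 8 − a)    [combine like terms]
= 36·b^4 + 48·b^3 + 6·a·b^3 + 126·a·b^3 + 168·a·b^2 + 21·a^2·b^2 + 12·b^3 + 16·b^2 + 2·a·b^2 − 666·a^2·b^2 − 888·a^2·b − 111·a^3·b + 516·a·b^2 + 688·a·b + 86·a^2·b − 288·b^2 − 384·b − 48·a·b − 756·a^3·b − 1008·a^3 − 126·a^4 + 2664·a^2·b + 3552·a^2 + 444·a^3 − 1728·a·b − 2304·a − 288·a^2    [distributive law]
= 36·b^4 + 60·b^3 + 132·a·b^3 + 686·a·b^2 − 645·a^2·b^2 − 272·b^2 + 1862·a^2·b − 867·a^3·b − 1088·a·b − 384·b − 564·a^3 − 126·a^4 + 3264·a^2 − 2304·a    [combine like terms]

36·b^4 + 60·b^3 + 132·a·b^3 + 686·a·b^2 − 645·a^2·b^2 − 272·b^2 + 1862·a^2·b − 867·a^3·b − 1088·a·b − 384·b − 564·a^3 − 126·a^4 + 3264·a^2 − 2304·a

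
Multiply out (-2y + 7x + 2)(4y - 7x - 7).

(-2y + 7x + 2)(4y - 7x - 7)
= -8y^2 + 14xy + 14y + 28xy - 49x^2 - 49x + 8y - 14x - 14    [distributive law]
= -8y^2 + 42xy + 22y - 49x^2 - 63x - 14    [combine like terms]

-8y^2 + 42xy + 22y - 49x^2 - 63x - 14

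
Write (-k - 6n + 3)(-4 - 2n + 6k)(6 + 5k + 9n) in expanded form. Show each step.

(-k - 6n + 3)(-4 - 2n + 6k)(6 + 5k + 9n)
= (4k + 2kn - 6k² + 24n + 12n² - 36kn - 12 - 6n + 18k)(6 + 5k + 9n)    [distributive law]
= (22k - 34kn - 6k² + 18n + 12n² - 12)(6 + 5k + 9n)    [combine like terms]
= 132k + 110k² + 198kn - 204kn - 170k²n - 306kn² - 36k² - 30k³ - 54k²n + 108n + 90kn + 162n² + 72n² + 60kn² + 108n³ - 72 - 60k - 108n    [distributive law]
= 72k + 74k² + 84kn - 224k²n - 246kn² - 30k³ + 234n² + 108n³ - 72    [combine like terms]

72k + 74k² + 84kn - 224k²n - 246kn² - 30k³ + 234n² + 108n³ - 72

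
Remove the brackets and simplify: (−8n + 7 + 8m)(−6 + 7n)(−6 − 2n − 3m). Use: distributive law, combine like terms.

(−8n + 7 + 8m)(−6 + 7n)(−6 − 2n − 3m)
= (48n − 56n^2 − 42 + 49n − 48m + 56mn)(−6 − 2n − 3m)    [distributive law]
= (97n − 56n^2 − 42 − 48m + 56mn)(−6 − 2n − 3m)    [combine like terms]
= −582n − 194n^2 − 291mn + 336n^2 + 112n^3 + 168mn^2 + 252 + 84n + 126m + 288m + 96mn + 144m^2 − 336mn − 112mn^2 − 168m^2n    [distributive law]
= −498n + 142n^2 − 531mn + 112n^3 + 56mn^2 + 252 + 414m + 144m^2 − 168m^2n    [combine like terms]

−498n + 142n^2 − 531mn + 112n^3 + 56mn^2 + 252 + 414m + 144m^2 − 168m^2n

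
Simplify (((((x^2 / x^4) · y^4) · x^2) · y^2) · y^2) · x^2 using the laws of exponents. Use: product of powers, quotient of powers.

x^2y^8

(((((x^2 / x^4) · y^4) · x^2) · y^2) · y^2) · x^2
= ((((x^(-2) · y^4) · x^2) · y^2) · y^2) · x^2    [quotient of powers]
= x^2y^8    [product of powers]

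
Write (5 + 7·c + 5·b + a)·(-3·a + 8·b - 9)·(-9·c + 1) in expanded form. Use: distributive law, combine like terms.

(5 + 7·c + 5·b + a)·(-3·a + 8·b - 9)·(-9·c + 1)
= (-15·a + 40·b - 45 - 21·a·c + 56·b·c - 63·c - 15·a·b + 40·b² - 45·b - 3·a² + 8·a·b - 9·a)·(-9·c + 1)    [distributive law]
= (-24·a - 5·b - 45 - 21·a·c + 56·b·c - 63·c - 7·a·b + 40·b² - 3·a²)·(-9·c + 1)    [combine like terms]
= 216·a·c - 24·a + 45·b·c - 5·b + 405·c - 45 + 189·a·c² - 21·a·c - 504·b·c² + 56·b·c + 567·c² - 63·c + 63·a·b·c - 7·a·b - 360·b²·c + 40·b² + 27·a²·c - 3·a²    [distributive law]
= 195·a·c - 24·a + 101·b·c - 5·b + 342·c - 45 + 189·a·c² - 504·b·c² + 567·c² + 63·a·b·c - 7·a·b - 360·b²·c + 40·b² + 27·a²·c - 3·a²    [combine like terms]

195·a·c - 24·a + 101·b·c - 5·b + 342·c - 45 + 189·a·c² - 504·b·c² + 567·c² + 63·a·b·c - 7·a·b - 360·b²·c + 40·b² + 27·a²·c - 3·a²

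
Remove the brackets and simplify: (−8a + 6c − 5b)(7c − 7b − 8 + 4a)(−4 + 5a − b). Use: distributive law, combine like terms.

(−8a + 6c − 5b)(7c − 7b − 8 + 4a)(−4 + 5a − b)
= (−56ac + 56ab + 64a − 32a² + 42c² − 42bc − 48c + 24ac − 35bc + 35b² + 40b − 20ab)(−4 + 5a − b)    [distributive law]
= (−32ac + 36ab + 64a − 32a² + 42c² − 77bc − 48c + 35b² + 40b)(−4 + 5a − b)    [combine like terms]
= 128ac − 160a²c + 32abc − 144ab + 180a²b − 36ab² − 256a + 320a² − 64ab + 128a² − 160a³ + 32a²b − 168c² + 210ac² − 42bc² + 308bc − 385abc + 77b²c + 192c − 240ac + 48bc − 140b² + 175ab² − 35b³ − 160b + 200ab − 40b²    [distributive law]
= −112ac − 160a²c − 353abc − 8ab + 212a²b + 139ab² − 256a + 448a² − 160a³ − 168c² + 210ac² − 42bc² + 356bc + 77b²c + 192c − 180b² − 35b³ − 160b    [combine like terms]

−112ac − 160a²c − 353abc − 8ab + 212a²b + 139ab² − 256a + 448a² − 160a³ − 168c² + 210ac² − 42bc² + 356bc + 77b²c + 192c − 180b² − 35b³ − 160b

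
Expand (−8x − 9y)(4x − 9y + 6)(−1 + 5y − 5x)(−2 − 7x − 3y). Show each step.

(−8x − 9y)(4x − 9y + 6)(−1 + 5y − 5x)(−2 − 7x − 3y)
= (−32x^2 + 72xy − 48x − 36xy + 81y^2 − 54y)(−1 + 5y − 5x)(−2 − 7x − 3y)    [distributive law]
= (−32x^2 + 36xy − 48x + 81y^2 − 54y)(−1 + 5y − 5x)(−2 − 7x − 3y)    [combine like terms]
= (32x^2 − 160x^2y + 160x^3 − 36xy + 180xy^2 − 180x^2y + 48x − 240xy + 240x^2 − 81y^2 + 405y^3 − 405xy^2 + 54y − 270y^2 + 270xy)(−2 − 7x − 3y)    [distributive law]
= (272x^2 − 340x^2y + 160x^3 − 6xy − 225xy^2 + 48x − 351y^2 + 405y^3 + 54y)(−2 − 7x − 3y)    [combine like terms]
= −544x^2 − 1904x^3 − 816x^2y + 680x^2y + 2380x^3y + 1020x^2y^2 − 320x^3 − 1120x^4 − 480x^3y + 12xy + 42x^2y + 18xy^2 + 450xy^2 + 1575x^2y^2 + 675xy^3 − 96x − 336x^2 − 144xy + 702y^2 + 2457xy^2 + 1053y^3 − 810y^3 − 2835xy^3 − 1215y^4 − 108y − 378xy − 162y^2    [distributive law]
= −880x^2 − 2224x^3 − 94x^2y + 1900x^3y + 2595x^2y^2 − 1120x^4 − 510xy + 2925xy^2 − 2160xy^3 − 96x + 540y^2 + 243y^3 − 1215y^4 − 108y    [combine like terms]

−880x^2 − 2224x^3 − 94x^2y + 1900x^3y + 2595x^2y^2 − 1120x^4 − 510xy + 2925xy^2 − 2160xy^3 − 96x + 540y^2 + 243y^3 − 1215y^4 − 108y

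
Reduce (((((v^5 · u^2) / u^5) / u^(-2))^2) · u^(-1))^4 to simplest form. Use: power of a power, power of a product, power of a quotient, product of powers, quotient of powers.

u^(-12)v^40

(((((v^5 · u^2) / u^5) / u^(-2))^2) · u^(-1))^4
= (((((v^5 · u^2) / u^5) / u^(-2))^2)^4) · ((u^(-1))^4)    [power of a product]
= ((((v^5 · u^2) / u^5) / u^(-2))^8) · ((u^(-1))^4)    [power of a power]
= ((((v^5 · u^2) / u^5)^8) / ((u^(-2))^8)) · ((u^(-1))^4)    [power of a quotient]
= ((((v^5 · u^2)^8) / ((u^5)^8)) / ((u^(-2))^8)) · ((u^(-1))^4)    [power of a quotient]
= (((((v^5)^8) · ((u^2)^8)) / ((u^5)^8)) / ((u^(-2))^8)) · ((u^(-1))^4)    [power of a product]
= (((v^40 · ((u^2)^8)) / ((u^5)^8)) / ((u^(-2))^8)) · ((u^(-1))^4)    [power of a power]
= (((v^40 · u^16) / ((u^5)^8)) / ((u^(-2))^8)) · ((u^(-1))^4)    [power of a power]
= (((v^40 · u^16) / u^40) / ((u^(-2))^8)) · ((u^(-1))^4)    [power of a power]
= (((v^40 · u^16) / u^40) / u^(-16)) · ((u^(-1))^4)    [power of a power]
= (((v^40 · u^16) / u^40) / u^(-16)) · u^(-4)    [power of a power]
= u^(-12)v^40    [quotient of powers; product of powers]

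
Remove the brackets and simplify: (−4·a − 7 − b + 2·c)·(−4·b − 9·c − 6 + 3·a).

(−4·a − 7 − b + 2·c)·(−4·b − 9·c − 6 + 3·a)
= 16·a·b + 36·a·c + 24·a − 12·a² + 28·b + 63·c + 42 − 21·a + 4·b² + 9·b·c + 6·b − 3·a·b − 8·b·c − 18·c² − 12·c + 6·a·c    [distributive law]
= 13·a·b + 42·a·c + 3·a − 12·a² + 34·b + 51·c + 42 + 4·b² + b·c − 18·c²    [combine like terms]

13·a·b + 42·a·c + 3·a − 12·a² + 34·b + 51·c + 42 + 4·b² + b·c − 18·c²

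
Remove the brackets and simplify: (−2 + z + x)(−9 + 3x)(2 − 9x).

(−2 + z + x)(−9 + 3x)(2 − 9x)
= (18 − 6x − 9z + 3xz − 9x + 3x^2)(2 − 9x)    [distributive law]
= (18 − 15x − 9z + 3xz + 3x^2)(2 − 9x)    [combine like terms]
= 36 − 162x − 30x + 135x^2 − 18z + 81xz + 6xz − 27x^2z + 6x^2 − 27x^3    [distributive law]
= 36 − 192x + 141x^2 − 18z + 87xz − 27x^2z − 27x^3    [combine like terms]

36 − 192x + 141x^2 − 18z + 87xz − 27x^2z − 27x^3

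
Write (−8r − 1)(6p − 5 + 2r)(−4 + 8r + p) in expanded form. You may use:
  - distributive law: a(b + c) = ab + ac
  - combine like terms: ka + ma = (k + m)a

(−8r − 1)(6p − 5 + 2r)(−4 + 8r + p)
= (−48pr + 40r − 16r² − 6p + 5 − 2r)(−4 + 8r + p)    [distributive law]
= (−48pr + 38r − 16r² − 6p + 5)(−4 + 8r + p)    [combine like terms]
= 192pr − 384pr² − 48p²r − 152r + 304r² + 38pr + 64r² − 128r³ − 16pr² + 24p − 48pr − 6p² − 20 + 40r + 5p    [distributive law]
= 182pr − 400pr² − 48p²r − 112r + 368r² − 128r³ + 29p − 6p² − 20    [combine like terms]

182pr − 400pr² − 48p²r − 112r + 368r² − 128r³ + 29p − 6p² − 20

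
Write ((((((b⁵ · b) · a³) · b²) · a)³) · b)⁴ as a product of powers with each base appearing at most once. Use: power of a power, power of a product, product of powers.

a⁴⁸·b¹⁰⁰

((((((b⁵ · b) · a³) · b²) · a)³) · b)⁴
= ((((((b⁵ · b) · a³) · b²) · a)³)⁴) · (b⁴)    [power of a product]
= (((((b⁵ · b) · a³) · b²) · a)¹²) · (b⁴)    [power of a power]
= (((((b⁵ · b) · a³) · b²)¹²) · (a¹²)) · (b⁴)    [power of a product]
= (((((b⁵ · b) · a³)¹²) · ((b²)¹²)) · (a¹²)) · (b⁴)    [power of a product]
= (((((b⁵ · b)¹²) · ((a³)¹²)) · ((b²)¹²)) · (a¹²)) · (b⁴)    [power of a product]
= ((((((b⁵)¹²) · (b¹²)) · ((a³)¹²)) · ((b²)¹²)) · (a¹²)) · (b⁴)    [power of a product]
= ((((b⁶⁰ · (b¹²)) · ((a³)¹²)) · ((b²)¹²)) · (a¹²)) · (b⁴)    [power of a power]
= (((b⁷² · ((a³)¹²)) · ((b²)¹²)) · (a¹²)) · (b⁴)    [product of powers]
= (((b⁷² · a³⁶) · ((b²)¹²)) · (a¹²)) · (b⁴)    [power of a power]
= (((b⁷² · a³⁶) · b²⁴) · (a¹²)) · (b⁴)    [power of a power]
= a⁴⁸·b¹⁰⁰    [product of powers]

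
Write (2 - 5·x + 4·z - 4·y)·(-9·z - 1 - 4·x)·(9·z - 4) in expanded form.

-54·z² + 70·z + 8 - 143·x·z + 12·x + 261·x·z² + 180·x²·z - 80·x² - 324·z³ + 324·y·z² - 108·y·z - 16·y + 144·x·y·z - 64·x·y

(2 - 5·x + 4·z - 4·y)·(-9·z - 1 - 4·x)·(9·z - 4)
= (-18·z - 2 - 8·x + 45·x·z + 5·x + 20·x² - 36·z² - 4·z - 16·x·z + 36·y·z + 4·y + 16·x·y)·(9·z - 4)    [distributive law]
= (-22·z - 2 - 3·x + 29·x·z + 20·x² - 36·z² + 36·y·z + 4·y + 16·x·y)·(9·z - 4)    [combine like terms]
= -198·z² + 88·z - 18·z + 8 - 27·x·z + 12·x + 261·x·z² - 116·x·z + 180·x²·z - 80·x² - 324·z³ + 144·z² + 324·y·z² - 144·y·z + 36·y·z - 16·y + 144·x·y·z - 64·x·y    [distributive law]
= -54·z² + 70·z + 8 - 143·x·z + 12·x + 261·x·z² + 180·x²·z - 80·x² - 324·z³ + 324·y·z² - 108·y·z - 16·y + 144·x·y·z - 64·x·y    [combine like terms]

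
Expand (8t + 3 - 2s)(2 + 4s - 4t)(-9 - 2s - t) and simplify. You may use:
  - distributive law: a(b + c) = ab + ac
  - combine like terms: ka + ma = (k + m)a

(8t + 3 - 2s)(2 + 4s - 4t)(-9 - 2s - t)
= (16t + 32st - 32t^2 + 6 + 12s - 12t - 4s - 8s^2 + 8st)(-9 - 2s - t)    [distributive law]
= (4t + 40st - 32t^2 + 6 + 8s - 8s^2)(-9 - 2s - t)    [combine like terms]
= -36t - 8st - 4t^2 - 360st - 80s^2t - 40st^2 + 288t^2 + 64st^2 + 32t^3 - 54 - 12s - 6t - 72s - 16s^2 - 8st + 72s^2 + 16s^3 + 8s^2t    [distributive law]
= -42t - 376st + 284t^2 - 72s^2t + 24st^2 + 32t^3 - 54 - 84s + 56s^2 + 16s^3    [combine like terms]

-42t - 376st + 284t^2 - 72s^2t + 24st^2 + 32t^3 - 54 - 84s + 56s^2 + 16s^3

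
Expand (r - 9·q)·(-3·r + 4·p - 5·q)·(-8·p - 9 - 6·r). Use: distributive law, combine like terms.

(r - 9·q)·(-3·r + 4·p - 5·q)·(-8·p - 9 - 6·r)
= (-3·r² + 4·p·r - 5·q·r + 27·q·r - 36·p·q + 45·q²)·(-8·p - 9 - 6·r)    [distributive law]
= (-3·r² + 4·p·r + 22·q·r - 36·p·q + 45·q²)·(-8·p - 9 - 6·r)    [combine like terms]
= 24·p·r² + 27·r² + 18·r³ - 32·p²·r - 36·p·r - 24·p·r² - 176·p·q·r - 198·q·r - 132·q·r² + 288·p²·q + 324·p·q + 216·p·q·r - 360·p·q² - 405·q² - 270·q²·r    [distributive law]
= 27·r² + 18·r³ - 32·p²·r - 36·p·r + 40·p·q·r - 198·q·r - 132·q·r² + 288·p²·q + 324·p·q - 360·p·q² - 405·q² - 270·q²·r    [combine like terms]

27·r² + 18·r³ - 32·p²·r - 36·p·r + 40·p·q·r - 198·q·r - 132·q·r² + 288·p²·q + 324·p·q - 360·p·q² - 405·q² - 270·q²·r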